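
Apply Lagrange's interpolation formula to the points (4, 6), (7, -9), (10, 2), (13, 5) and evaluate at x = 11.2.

Lagrange interpolation formula:
P(x) = Σ yᵢ × Lᵢ(x)
where Lᵢ(x) = Π_{j≠i} (x - xⱼ)/(xᵢ - xⱼ)

L_0(11.2) = (11.2 - 7)/(4 - 7) × (11.2 - 10)/(4 - 10) × (11.2 - 13)/(4 - 13) = 0.056000
L_1(11.2) = (11.2 - 4)/(7 - 4) × (11.2 - 10)/(7 - 10) × (11.2 - 13)/(7 - 13) = -0.288000
L_2(11.2) = (11.2 - 4)/(10 - 4) × (11.2 - 7)/(10 - 7) × (11.2 - 13)/(10 - 13) = 1.008000
L_3(11.2) = (11.2 - 4)/(13 - 4) × (11.2 - 7)/(13 - 7) × (11.2 - 10)/(13 - 10) = 0.224000

P(11.2) = 6×L_0(11.2) + (-9)×L_1(11.2) + 2×L_2(11.2) + 5×L_3(11.2)
P(11.2) = 6.064000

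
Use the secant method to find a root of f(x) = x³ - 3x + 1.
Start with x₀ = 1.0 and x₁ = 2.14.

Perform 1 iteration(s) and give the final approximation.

f(x) = x³ - 3x + 1
x₀ = 1.0, x₁ = 2.14

Secant formula: x_{n+1} = x_n - f(x_n)(x_n - x_{n-1})/(f(x_n) - f(x_{n-1}))

Iteration 1:
  f(1.000000) = -1.000000
  f(2.140000) = 4.380344
  x_2 = 2.140000 - 4.380344×(2.140000 - 1.000000)/(4.380344 - (-1.000000))
       = 1.211882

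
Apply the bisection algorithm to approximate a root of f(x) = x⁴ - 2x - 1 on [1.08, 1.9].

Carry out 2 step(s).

f(x) = x⁴ - 2x - 1
Initial interval: [1.08, 1.9]

Iteration 1:
  c_1 = (1.080000 + 1.900000)/2 = 1.490000
  f(c_1) = f(1.490000) = 0.948844
  f(a) × f(c) < 0, new interval: [1.080000, 1.490000]
Iteration 2:
  c_2 = (1.080000 + 1.490000)/2 = 1.285000
  f(c_2) = f(1.285000) = -0.843456
  f(a) × f(c) ≥ 0, new interval: [1.285000, 1.490000]

After 2 iteration(s), the approximation is c_2 = 1.285000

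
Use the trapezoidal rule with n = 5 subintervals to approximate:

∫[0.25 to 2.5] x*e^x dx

f(x) = x*e^x
a = 0.25, b = 2.5, n = 5
h = (b - a)/n = 0.450000

Trapezoidal rule: (h/2)[f(x₀) + 2f(x₁) + 2f(x₂) + ... + f(xₙ)]

x_0 = 0.2500, f(x_0) = 0.321006, coefficient = 1
x_1 = 0.7000, f(x_1) = 1.409627, coefficient = 2
x_2 = 1.1500, f(x_2) = 3.631922, coefficient = 2
x_3 = 1.6000, f(x_3) = 7.924852, coefficient = 2
x_4 = 2.0500, f(x_4) = 15.924197, coefficient = 2
x_5 = 2.5000, f(x_5) = 30.456235, coefficient = 1

I ≈ (0.450000/2) × 88.558437 = 19.925648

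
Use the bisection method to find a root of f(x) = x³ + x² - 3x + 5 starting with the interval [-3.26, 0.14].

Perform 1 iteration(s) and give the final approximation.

f(x) = x³ + x² - 3x + 5
Initial interval: [-3.26, 0.14]

Iteration 1:
  c_1 = (-3.260000 + 0.140000)/2 = -1.560000
  f(c_1) = f(-1.560000) = 8.317184
  f(a) × f(c) < 0, new interval: [-3.260000, -1.560000]

After 1 iteration(s), the approximation is c_1 = -1.560000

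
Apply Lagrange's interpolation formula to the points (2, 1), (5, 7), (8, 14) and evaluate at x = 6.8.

Lagrange interpolation formula:
P(x) = Σ yᵢ × Lᵢ(x)
where Lᵢ(x) = Π_{j≠i} (x - xⱼ)/(xᵢ - xⱼ)

L_0(6.8) = (6.8 - 5)/(2 - 5) × (6.8 - 8)/(2 - 8) = -0.120000
L_1(6.8) = (6.8 - 2)/(5 - 2) × (6.8 - 8)/(5 - 8) = 0.640000
L_2(6.8) = (6.8 - 2)/(8 - 2) × (6.8 - 5)/(8 - 5) = 0.480000

P(6.8) = 1×L_0(6.8) + 7×L_1(6.8) + 14×L_2(6.8)
P(6.8) = 11.080000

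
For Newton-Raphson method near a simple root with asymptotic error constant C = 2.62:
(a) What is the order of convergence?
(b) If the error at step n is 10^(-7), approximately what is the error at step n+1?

(a) Newton-Raphson has quadratic (order 2) convergence near simple roots.
    This means |e_{n+1}| ≈ C|e_n|².

(b) With |e_n| = 10^(-7) and C = 2.62:
    |e_{n+1}| ≈ 2.62 × (10^(-7))² = 2.62 × 10^(-14)

(a) 2 (quadratic); (b) |e_{n+1}| ≈ 2.620e-14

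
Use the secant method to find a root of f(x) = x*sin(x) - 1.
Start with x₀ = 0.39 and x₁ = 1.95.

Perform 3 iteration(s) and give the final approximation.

f(x) = x*sin(x) - 1
x₀ = 0.39, x₁ = 1.95

Secant formula: x_{n+1} = x_n - f(x_n)(x_n - x_{n-1})/(f(x_n) - f(x_{n-1}))

Iteration 1:
  f(0.390000) = -0.851727
  f(1.950000) = 0.811471
  x_2 = 1.950000 - 0.811471×(1.950000 - 0.390000)/(0.811471 - (-0.851727))
       = 1.188879
Iteration 2:
  f(1.950000) = 0.811471
  f(1.188879) = 0.103222
  x_3 = 1.188879 - 0.103222×(1.188879 - 1.950000)/(0.103222 - 0.811471)
       = 1.077951
Iteration 3:
  f(1.188879) = 0.103222
  f(1.077951) = -0.050336
  x_4 = 1.077951 - (-0.050336)×(1.077951 - 1.188879)/(-0.050336 - 0.103222)
       = 1.114313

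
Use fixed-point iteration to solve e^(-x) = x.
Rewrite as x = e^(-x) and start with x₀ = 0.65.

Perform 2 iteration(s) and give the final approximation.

Equation: e^(-x) = x
Fixed-point form: x = e^(-x)
x₀ = 0.65

x_1 = g(0.650000) = 0.522046
x_2 = g(0.522046) = 0.593306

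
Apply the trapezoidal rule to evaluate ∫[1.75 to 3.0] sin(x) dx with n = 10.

f(x) = sin(x)
a = 1.75, b = 3.0, n = 10
h = (b - a)/n = 0.125000

Trapezoidal rule: (h/2)[f(x₀) + 2f(x₁) + 2f(x₂) + ... + f(xₙ)]

x_0 = 1.7500, f(x_0) = 0.983986, coefficient = 1
x_1 = 1.8750, f(x_1) = 0.954086, coefficient = 2
x_2 = 2.0000, f(x_2) = 0.909297, coefficient = 2
x_3 = 2.1250, f(x_3) = 0.850320, coefficient = 2
x_4 = 2.2500, f(x_4) = 0.778073, coefficient = 2
x_5 = 2.3750, f(x_5) = 0.693685, coefficient = 2
x_6 = 2.5000, f(x_6) = 0.598472, coefficient = 2
x_7 = 2.6250, f(x_7) = 0.493920, coefficient = 2
x_8 = 2.7500, f(x_8) = 0.381661, coefficient = 2
x_9 = 2.8750, f(x_9) = 0.263446, coefficient = 2
x_10 = 3.0000, f(x_10) = 0.141120, coefficient = 1

I ≈ (0.125000/2) × 12.971027 = 0.810689
Exact value: 0.811746
Error: 0.001057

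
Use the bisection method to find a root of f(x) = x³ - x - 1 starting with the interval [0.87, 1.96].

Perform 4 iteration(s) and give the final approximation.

f(x) = x³ - x - 1
Initial interval: [0.87, 1.96]

Iteration 1:
  c_1 = (0.870000 + 1.960000)/2 = 1.415000
  f(c_1) = f(1.415000) = 0.418148
  f(a) × f(c) < 0, new interval: [0.870000, 1.415000]
Iteration 2:
  c_2 = (0.870000 + 1.415000)/2 = 1.142500
  f(c_2) = f(1.142500) = -0.651188
  f(a) × f(c) ≥ 0, new interval: [1.142500, 1.415000]
Iteration 3:
  c_3 = (1.142500 + 1.415000)/2 = 1.278750
  f(c_3) = f(1.278750) = -0.187736
  f(a) × f(c) ≥ 0, new interval: [1.278750, 1.415000]
Iteration 4:
  c_4 = (1.278750 + 1.415000)/2 = 1.346875
  f(c_4) = f(1.346875) = 0.096454
  f(a) × f(c) < 0, new interval: [1.278750, 1.346875]

After 4 iteration(s), the approximation is c_4 = 1.346875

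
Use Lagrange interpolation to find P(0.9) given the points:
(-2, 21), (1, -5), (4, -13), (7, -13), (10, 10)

Lagrange interpolation formula:
P(x) = Σ yᵢ × Lᵢ(x)
where Lᵢ(x) = Π_{j≠i} (x - xⱼ)/(xᵢ - xⱼ)

L_0(0.9) = (0.9 - 1)/(-2 - 1) × (0.9 - 4)/(-2 - 4) × (0.9 - 7)/(-2 - 7) × (0.9 - 10)/(-2 - 10) = 0.008852
L_1(0.9) = (0.9 - (-2))/(1 - (-2)) × (0.9 - 4)/(1 - 4) × (0.9 - 7)/(1 - 7) × (0.9 - 10)/(1 - 10) = 1.026821
L_2(0.9) = (0.9 - (-2))/(4 - (-2)) × (0.9 - 1)/(4 - 1) × (0.9 - 7)/(4 - 7) × (0.9 - 10)/(4 - 10) = -0.049685
L_3(0.9) = (0.9 - (-2))/(7 - (-2)) × (0.9 - 1)/(7 - 1) × (0.9 - 4)/(7 - 4) × (0.9 - 10)/(7 - 10) = 0.016833
L_4(0.9) = (0.9 - (-2))/(10 - (-2)) × (0.9 - 1)/(10 - 1) × (0.9 - 4)/(10 - 4) × (0.9 - 7)/(10 - 7) = -0.002821

P(0.9) = 21×L_0(0.9) + (-5)×L_1(0.9) + (-13)×L_2(0.9) + (-13)×L_3(0.9) + 10×L_4(0.9)
P(0.9) = -4.549351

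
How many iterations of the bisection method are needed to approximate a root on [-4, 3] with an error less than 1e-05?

We need (b-a)/2^n ≤ 1e-05
(3 - (-4))/2^n ≤ 1e-05
7/2^n ≤ 1e-05
2^n ≥ 700000
n ≥ log₂(700000) = 19.42
n ≥ 20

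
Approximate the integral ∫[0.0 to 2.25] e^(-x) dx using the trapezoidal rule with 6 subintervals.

f(x) = e^(-x)
a = 0.0, b = 2.25, n = 6
h = (b - a)/n = 0.375000

Trapezoidal rule: (h/2)[f(x₀) + 2f(x₁) + 2f(x₂) + ... + f(xₙ)]

x_0 = 0.0000, f(x_0) = 1.000000, coefficient = 1
x_1 = 0.3750, f(x_1) = 0.687289, coefficient = 2
x_2 = 0.7500, f(x_2) = 0.472367, coefficient = 2
x_3 = 1.1250, f(x_3) = 0.324652, coefficient = 2
x_4 = 1.5000, f(x_4) = 0.223130, coefficient = 2
x_5 = 1.8750, f(x_5) = 0.153355, coefficient = 2
x_6 = 2.2500, f(x_6) = 0.105399, coefficient = 1

I ≈ (0.375000/2) × 4.826986 = 0.905060
Exact value: 0.894601
Error: 0.010459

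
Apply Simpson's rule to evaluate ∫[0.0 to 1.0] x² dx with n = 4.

f(x) = x²
a = 0.0, b = 1.0, n = 4
h = (b - a)/n = 0.250000

Simpson's rule: (h/3)[f(x₀) + 4f(x₁) + 2f(x₂) + ... + f(xₙ)]

x_0 = 0.0000, f(x_0) = 0.000000, coefficient = 1
x_1 = 0.2500, f(x_1) = 0.062500, coefficient = 4
x_2 = 0.5000, f(x_2) = 0.250000, coefficient = 2
x_3 = 0.7500, f(x_3) = 0.562500, coefficient = 4
x_4 = 1.0000, f(x_4) = 1.000000, coefficient = 1

I ≈ (0.250000/3) × 4.000000 = 0.333333
Exact value: 0.333333
Error: 0.000000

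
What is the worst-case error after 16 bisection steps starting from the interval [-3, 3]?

Bisection error bound: |error| ≤ (b-a)/2^n
|error| ≤ (3 - (-3))/2^16 = 6/2^16
|error| ≤ 0.0000915527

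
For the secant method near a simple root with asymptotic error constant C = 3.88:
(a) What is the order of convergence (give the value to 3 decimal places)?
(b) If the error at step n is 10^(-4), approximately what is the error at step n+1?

(a) Secant method has superlinear convergence with order φ = (1+√5)/2 ≈ 1.618.
    This means |e_{n+1}| ≈ C|e_n|^1.618.

(b) With |e_n| = 10^(-4) and C = 3.88:
    |e_{n+1}| ≈ 3.88 × (10^(-4))^1.618 = 3.88 × 10^(-6.47)

(a) ≈ 1.618 (golden ratio); (b) |e_{n+1}| ≈ 1.308e-06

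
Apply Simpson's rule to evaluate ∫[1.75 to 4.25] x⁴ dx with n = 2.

f(x) = x⁴
a = 1.75, b = 4.25, n = 2
h = (b - a)/n = 1.250000

Simpson's rule: (h/3)[f(x₀) + 4f(x₁) + 2f(x₂) + ... + f(xₙ)]

x_0 = 1.7500, f(x_0) = 9.378906, coefficient = 1
x_1 = 3.0000, f(x_1) = 81.000000, coefficient = 4
x_2 = 4.2500, f(x_2) = 326.253906, coefficient = 1

I ≈ (1.250000/3) × 659.632812 = 274.847005
Exact value: 274.033203
Error: 0.813802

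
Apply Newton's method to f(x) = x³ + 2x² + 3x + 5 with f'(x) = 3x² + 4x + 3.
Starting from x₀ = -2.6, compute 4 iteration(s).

f(x) = x³ + 2x² + 3x + 5
f'(x) = 3x² + 4x + 3
x₀ = -2.6

Newton-Raphson formula: x_{n+1} = x_n - f(x_n)/f'(x_n)

Iteration 1:
  f(-2.600000) = -6.856000
  f'(-2.600000) = 12.880000
  x_1 = -2.600000 - (-6.856000)/12.880000 = -2.067702
Iteration 2:
  f(-2.067702) = -1.492558
  f'(-2.067702) = 7.555366
  x_2 = -2.067702 - (-1.492558)/7.555366 = -1.870153
Iteration 3:
  f(-1.870153) = -0.156320
  f'(-1.870153) = 6.011801
  x_3 = -1.870153 - (-0.156320)/6.011801 = -1.844150
Iteration 4:
  f(-1.844150) = -0.002423
  f'(-1.844150) = 5.826070
  x_4 = -1.844150 - (-0.002423)/5.826070 = -1.843734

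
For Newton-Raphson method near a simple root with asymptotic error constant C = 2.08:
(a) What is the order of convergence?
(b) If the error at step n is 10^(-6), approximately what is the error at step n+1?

(a) Newton-Raphson has quadratic (order 2) convergence near simple roots.
    This means |e_{n+1}| ≈ C|e_n|².

(b) With |e_n| = 10^(-6) and C = 2.08:
    |e_{n+1}| ≈ 2.08 × (10^(-6))² = 2.08 × 10^(-12)

(a) 2 (quadratic); (b) |e_{n+1}| ≈ 2.080e-12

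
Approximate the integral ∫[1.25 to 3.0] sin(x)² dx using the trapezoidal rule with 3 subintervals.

f(x) = sin(x)²
a = 1.25, b = 3.0, n = 3
h = (b - a)/n = 0.583333

Trapezoidal rule: (h/2)[f(x₀) + 2f(x₁) + 2f(x₂) + ... + f(xₙ)]

x_0 = 1.2500, f(x_0) = 0.900572, coefficient = 1
x_1 = 1.8333, f(x_1) = 0.932643, coefficient = 2
x_2 = 2.4167, f(x_2) = 0.439675, coefficient = 2
x_3 = 3.0000, f(x_3) = 0.019915, coefficient = 1

I ≈ (0.583333/2) × 3.665124 = 1.068994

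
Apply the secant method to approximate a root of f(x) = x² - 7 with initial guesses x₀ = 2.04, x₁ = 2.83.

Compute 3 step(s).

f(x) = x² - 7
x₀ = 2.04, x₁ = 2.83

Secant formula: x_{n+1} = x_n - f(x_n)(x_n - x_{n-1})/(f(x_n) - f(x_{n-1}))

Iteration 1:
  f(2.040000) = -2.838400
  f(2.830000) = 1.008900
  x_2 = 2.830000 - 1.008900×(2.830000 - 2.040000)/(1.008900 - (-2.838400))
       = 2.622834
Iteration 2:
  f(2.830000) = 1.008900
  f(2.622834) = -0.120744
  x_3 = 2.622834 - (-0.120744)×(2.622834 - 2.830000)/(-0.120744 - 1.008900)
       = 2.644977
Iteration 3:
  f(2.622834) = -0.120744
  f(2.644977) = -0.004097
  x_4 = 2.644977 - (-0.004097)×(2.644977 - 2.622834)/(-0.004097 - (-0.120744))
       = 2.645755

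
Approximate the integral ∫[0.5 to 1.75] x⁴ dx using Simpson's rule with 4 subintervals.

f(x) = x⁴
a = 0.5, b = 1.75, n = 4
h = (b - a)/n = 0.312500

Simpson's rule: (h/3)[f(x₀) + 4f(x₁) + 2f(x₂) + ... + f(xₙ)]

x_0 = 0.5000, f(x_0) = 0.062500, coefficient = 1
x_1 = 0.8125, f(x_1) = 0.435806, coefficient = 4
x_2 = 1.1250, f(x_2) = 1.601807, coefficient = 2
x_3 = 1.4375, f(x_3) = 4.270035, coefficient = 4
x_4 = 1.7500, f(x_4) = 9.378906, coefficient = 1

I ≈ (0.312500/3) × 31.468384 = 3.277957
Exact value: 3.276367
Error: 0.001589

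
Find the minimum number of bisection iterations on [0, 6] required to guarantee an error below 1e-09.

We need (b-a)/2^n ≤ 1e-09
(6 - 0)/2^n ≤ 1e-09
6/2^n ≤ 1e-09
2^n ≥ 6000000000
n ≥ log₂(6000000000) = 32.48
n ≥ 33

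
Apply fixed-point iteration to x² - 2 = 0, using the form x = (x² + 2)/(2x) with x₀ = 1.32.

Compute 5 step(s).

Equation: x² - 2 = 0
Fixed-point form: x = (x² + 2)/(2x)
x₀ = 1.32

x_1 = g(1.320000) = 1.417576
x_2 = g(1.417576) = 1.414218
x_3 = g(1.414218) = 1.414214
x_4 = g(1.414214) = 1.414214
x_5 = g(1.414214) = 1.414214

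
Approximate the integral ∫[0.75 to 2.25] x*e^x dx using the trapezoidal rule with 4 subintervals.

f(x) = x*e^x
a = 0.75, b = 2.25, n = 4
h = (b - a)/n = 0.375000

Trapezoidal rule: (h/2)[f(x₀) + 2f(x₁) + 2f(x₂) + ... + f(xₙ)]

x_0 = 0.7500, f(x_0) = 1.587750, coefficient = 1
x_1 = 1.1250, f(x_1) = 3.465244, coefficient = 2
x_2 = 1.5000, f(x_2) = 6.722534, coefficient = 2
x_3 = 1.8750, f(x_3) = 12.226536, coefficient = 2
x_4 = 2.2500, f(x_4) = 21.347406, coefficient = 1

I ≈ (0.375000/2) × 67.763782 = 12.705709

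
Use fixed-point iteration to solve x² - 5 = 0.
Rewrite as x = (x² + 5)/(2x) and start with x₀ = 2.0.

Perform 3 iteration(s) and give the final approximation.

Equation: x² - 5 = 0
Fixed-point form: x = (x² + 5)/(2x)
x₀ = 2.0

x_1 = g(2.000000) = 2.250000
x_2 = g(2.250000) = 2.236111
x_3 = g(2.236111) = 2.236068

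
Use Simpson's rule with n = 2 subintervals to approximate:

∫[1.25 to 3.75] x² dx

f(x) = x²
a = 1.25, b = 3.75, n = 2
h = (b - a)/n = 1.250000

Simpson's rule: (h/3)[f(x₀) + 4f(x₁) + 2f(x₂) + ... + f(xₙ)]

x_0 = 1.2500, f(x_0) = 1.562500, coefficient = 1
x_1 = 2.5000, f(x_1) = 6.250000, coefficient = 4
x_2 = 3.7500, f(x_2) = 14.062500, coefficient = 1

I ≈ (1.250000/3) × 40.625000 = 16.927083
Exact value: 16.927083
Error: 0.000000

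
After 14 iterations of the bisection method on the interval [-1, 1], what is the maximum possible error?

Bisection error bound: |error| ≤ (b-a)/2^n
|error| ≤ (1 - (-1))/2^14 = 2/2^14
|error| ≤ 0.0001220703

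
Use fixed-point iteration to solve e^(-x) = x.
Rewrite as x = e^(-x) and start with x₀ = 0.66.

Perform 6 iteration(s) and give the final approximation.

Equation: e^(-x) = x
Fixed-point form: x = e^(-x)
x₀ = 0.66

x_1 = g(0.660000) = 0.516851
x_2 = g(0.516851) = 0.596395
x_3 = g(0.596395) = 0.550793
x_4 = g(0.550793) = 0.576492
x_5 = g(0.576492) = 0.561866
x_6 = g(0.561866) = 0.570144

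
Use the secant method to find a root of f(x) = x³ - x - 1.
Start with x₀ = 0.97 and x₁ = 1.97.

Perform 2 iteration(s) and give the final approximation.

f(x) = x³ - x - 1
x₀ = 0.97, x₁ = 1.97

Secant formula: x_{n+1} = x_n - f(x_n)(x_n - x_{n-1})/(f(x_n) - f(x_{n-1}))

Iteration 1:
  f(0.970000) = -1.057327
  f(1.970000) = 4.675373
  x_2 = 1.970000 - 4.675373×(1.970000 - 0.970000)/(4.675373 - (-1.057327))
       = 1.154438
Iteration 2:
  f(1.970000) = 4.675373
  f(1.154438) = -0.615888
  x_3 = 1.154438 - (-0.615888)×(1.154438 - 1.970000)/(-0.615888 - 4.675373)
       = 1.249367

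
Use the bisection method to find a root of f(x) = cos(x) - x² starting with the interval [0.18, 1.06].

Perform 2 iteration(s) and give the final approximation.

f(x) = cos(x) - x²
Initial interval: [0.18, 1.06]

Iteration 1:
  c_1 = (0.180000 + 1.060000)/2 = 0.620000
  f(c_1) = f(0.620000) = 0.429478
  f(a) × f(c) ≥ 0, new interval: [0.620000, 1.060000]
Iteration 2:
  c_2 = (0.620000 + 1.060000)/2 = 0.840000
  f(c_2) = f(0.840000) = -0.038137
  f(a) × f(c) < 0, new interval: [0.620000, 0.840000]

After 2 iteration(s), the approximation is c_2 = 0.840000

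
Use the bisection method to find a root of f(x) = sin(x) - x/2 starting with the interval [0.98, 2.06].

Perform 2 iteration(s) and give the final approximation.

f(x) = sin(x) - x/2
Initial interval: [0.98, 2.06]

Iteration 1:
  c_1 = (0.980000 + 2.060000)/2 = 1.520000
  f(c_1) = f(1.520000) = 0.238710
  f(a) × f(c) ≥ 0, new interval: [1.520000, 2.060000]
Iteration 2:
  c_2 = (1.520000 + 2.060000)/2 = 1.790000
  f(c_2) = f(1.790000) = 0.081071
  f(a) × f(c) ≥ 0, new interval: [1.790000, 2.060000]

After 2 iteration(s), the approximation is c_2 = 1.790000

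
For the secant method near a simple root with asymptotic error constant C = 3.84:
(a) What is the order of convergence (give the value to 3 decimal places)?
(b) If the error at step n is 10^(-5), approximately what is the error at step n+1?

(a) Secant method has superlinear convergence with order φ = (1+√5)/2 ≈ 1.618.
    This means |e_{n+1}| ≈ C|e_n|^1.618.

(b) With |e_n| = 10^(-5) and C = 3.84:
    |e_{n+1}| ≈ 3.84 × (10^(-5))^1.618 = 3.84 × 10^(-8.09)

(a) ≈ 1.618 (golden ratio); (b) |e_{n+1}| ≈ 3.120e-08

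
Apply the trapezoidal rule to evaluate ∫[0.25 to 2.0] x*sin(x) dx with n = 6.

f(x) = x*sin(x)
a = 0.25, b = 2.0, n = 6
h = (b - a)/n = 0.291667

Trapezoidal rule: (h/2)[f(x₀) + 2f(x₁) + 2f(x₂) + ... + f(xₙ)]

x_0 = 0.2500, f(x_0) = 0.061851, coefficient = 1
x_1 = 0.5417, f(x_1) = 0.279264, coefficient = 2
x_2 = 0.8333, f(x_2) = 0.616814, coefficient = 2
x_3 = 1.1250, f(x_3) = 1.015051, coefficient = 2
x_4 = 1.4167, f(x_4) = 1.399873, coefficient = 2
x_5 = 1.7083, f(x_5) = 1.692201, coefficient = 2
x_6 = 2.0000, f(x_6) = 1.818595, coefficient = 1

I ≈ (0.291667/2) × 11.886852 = 1.733499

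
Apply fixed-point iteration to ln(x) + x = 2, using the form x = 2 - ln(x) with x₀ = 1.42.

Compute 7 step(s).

Equation: ln(x) + x = 2
Fixed-point form: x = 2 - ln(x)
x₀ = 1.42

x_1 = g(1.420000) = 1.649343
x_2 = g(1.649343) = 1.499623
x_3 = g(1.499623) = 1.594786
x_4 = g(1.594786) = 1.533260
x_5 = g(1.533260) = 1.572604
x_6 = g(1.572604) = 1.547267
x_7 = g(1.547267) = 1.563510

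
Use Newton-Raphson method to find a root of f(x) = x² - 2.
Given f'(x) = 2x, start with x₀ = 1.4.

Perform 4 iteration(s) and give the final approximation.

f(x) = x² - 2
f'(x) = 2x
x₀ = 1.4

Newton-Raphson formula: x_{n+1} = x_n - f(x_n)/f'(x_n)

Iteration 1:
  f(1.400000) = -0.040000
  f'(1.400000) = 2.800000
  x_1 = 1.400000 - (-0.040000)/2.800000 = 1.414286
Iteration 2:
  f(1.414286) = 0.000204
  f'(1.414286) = 2.828571
  x_2 = 1.414286 - 0.000204/2.828571 = 1.414214
Iteration 3:
  f(1.414214) = 0.000000
  f'(1.414214) = 2.828427
  x_3 = 1.414214 - 0.000000/2.828427 = 1.414214
Iteration 4:
  f(1.414214) = 0.000000
  f'(1.414214) = 2.828427
  x_4 = 1.414214 - 0.000000/2.828427 = 1.414214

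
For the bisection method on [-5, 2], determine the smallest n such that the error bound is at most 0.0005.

We need (b-a)/2^n ≤ 0.0005
(2 - (-5))/2^n ≤ 0.0005
7/2^n ≤ 0.0005
2^n ≥ 14000
n ≥ log₂(14000) = 13.77
n ≥ 14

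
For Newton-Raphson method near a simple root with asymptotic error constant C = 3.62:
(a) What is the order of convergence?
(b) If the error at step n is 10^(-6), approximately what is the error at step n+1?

(a) Newton-Raphson has quadratic (order 2) convergence near simple roots.
    This means |e_{n+1}| ≈ C|e_n|².

(b) With |e_n| = 10^(-6) and C = 3.62:
    |e_{n+1}| ≈ 3.62 × (10^(-6))² = 3.62 × 10^(-12)

(a) 2 (quadratic); (b) |e_{n+1}| ≈ 3.620e-12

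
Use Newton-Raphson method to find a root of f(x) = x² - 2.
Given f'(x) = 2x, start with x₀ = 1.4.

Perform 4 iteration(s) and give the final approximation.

f(x) = x² - 2
f'(x) = 2x
x₀ = 1.4

Newton-Raphson formula: x_{n+1} = x_n - f(x_n)/f'(x_n)

Iteration 1:
  f(1.400000) = -0.040000
  f'(1.400000) = 2.800000
  x_1 = 1.400000 - (-0.040000)/2.800000 = 1.414286
Iteration 2:
  f(1.414286) = 0.000204
  f'(1.414286) = 2.828571
  x_2 = 1.414286 - 0.000204/2.828571 = 1.414214
Iteration 3:
  f(1.414214) = 0.000000
  f'(1.414214) = 2.828427
  x_3 = 1.414214 - 0.000000/2.828427 = 1.414214
Iteration 4:
  f(1.414214) = 0.000000
  f'(1.414214) = 2.828427
  x_4 = 1.414214 - 0.000000/2.828427 = 1.414214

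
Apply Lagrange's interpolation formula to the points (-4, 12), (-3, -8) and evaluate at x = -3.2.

Lagrange interpolation formula:
P(x) = Σ yᵢ × Lᵢ(x)
where Lᵢ(x) = Π_{j≠i} (x - xⱼ)/(xᵢ - xⱼ)

L_0(-3.2) = (-3.2 - (-3))/(-4 - (-3)) = 0.200000
L_1(-3.2) = (-3.2 - (-4))/(-3 - (-4)) = 0.800000

P(-3.2) = 12×L_0(-3.2) + (-8)×L_1(-3.2)
P(-3.2) = -4.000000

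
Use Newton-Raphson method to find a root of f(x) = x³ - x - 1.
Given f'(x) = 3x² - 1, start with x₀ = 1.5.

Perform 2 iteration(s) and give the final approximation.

f(x) = x³ - x - 1
f'(x) = 3x² - 1
x₀ = 1.5

Newton-Raphson formula: x_{n+1} = x_n - f(x_n)/f'(x_n)

Iteration 1:
  f(1.500000) = 0.875000
  f'(1.500000) = 5.750000
  x_1 = 1.500000 - 0.875000/5.750000 = 1.347826
Iteration 2:
  f(1.347826) = 0.100682
  f'(1.347826) = 4.449905
  x_2 = 1.347826 - 0.100682/4.449905 = 1.325200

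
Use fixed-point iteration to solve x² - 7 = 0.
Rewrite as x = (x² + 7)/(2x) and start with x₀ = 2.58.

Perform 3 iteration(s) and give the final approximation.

Equation: x² - 7 = 0
Fixed-point form: x = (x² + 7)/(2x)
x₀ = 2.58

x_1 = g(2.580000) = 2.646589
x_2 = g(2.646589) = 2.645751
x_3 = g(2.645751) = 2.645751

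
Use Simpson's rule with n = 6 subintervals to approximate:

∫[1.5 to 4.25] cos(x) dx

f(x) = cos(x)
a = 1.5, b = 4.25, n = 6
h = (b - a)/n = 0.458333

Simpson's rule: (h/3)[f(x₀) + 4f(x₁) + 2f(x₂) + ... + f(xₙ)]

x_0 = 1.5000, f(x_0) = 0.070737, coefficient = 1
x_1 = 1.9583, f(x_1) = -0.377909, coefficient = 4
x_2 = 2.4167, f(x_2) = -0.748549, coefficient = 2
x_3 = 2.8750, f(x_3) = -0.964674, coefficient = 4
x_4 = 3.3333, f(x_4) = -0.981674, coefficient = 2
x_5 = 3.7917, f(x_5) = -0.796039, coefficient = 4
x_6 = 4.2500, f(x_6) = -0.446087, coefficient = 1

I ≈ (0.458333/3) × -12.390285 = -1.892960
Exact value: -1.892484
Error: 0.000476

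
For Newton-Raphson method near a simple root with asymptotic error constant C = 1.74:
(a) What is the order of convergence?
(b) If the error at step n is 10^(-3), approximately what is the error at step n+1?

(a) Newton-Raphson has quadratic (order 2) convergence near simple roots.
    This means |e_{n+1}| ≈ C|e_n|².

(b) With |e_n| = 10^(-3) and C = 1.74:
    |e_{n+1}| ≈ 1.74 × (10^(-3))² = 1.74 × 10^(-6)

(a) 2 (quadratic); (b) |e_{n+1}| ≈ 1.740e-06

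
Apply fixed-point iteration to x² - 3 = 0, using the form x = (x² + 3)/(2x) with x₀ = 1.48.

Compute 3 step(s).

Equation: x² - 3 = 0
Fixed-point form: x = (x² + 3)/(2x)
x₀ = 1.48

x_1 = g(1.480000) = 1.753514
x_2 = g(1.753514) = 1.732182
x_3 = g(1.732182) = 1.732051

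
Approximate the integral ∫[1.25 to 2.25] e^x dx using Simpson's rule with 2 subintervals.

f(x) = e^x
a = 1.25, b = 2.25, n = 2
h = (b - a)/n = 0.500000

Simpson's rule: (h/3)[f(x₀) + 4f(x₁) + 2f(x₂) + ... + f(xₙ)]

x_0 = 1.2500, f(x_0) = 3.490343, coefficient = 1
x_1 = 1.7500, f(x_1) = 5.754603, coefficient = 4
x_2 = 2.2500, f(x_2) = 9.487736, coefficient = 1

I ≈ (0.500000/3) × 35.996489 = 5.999415
Exact value: 5.997393
Error: 0.002022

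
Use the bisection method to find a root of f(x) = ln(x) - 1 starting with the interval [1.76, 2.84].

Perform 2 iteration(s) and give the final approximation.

f(x) = ln(x) - 1
Initial interval: [1.76, 2.84]

Iteration 1:
  c_1 = (1.760000 + 2.840000)/2 = 2.300000
  f(c_1) = f(2.300000) = -0.167091
  f(a) × f(c) ≥ 0, new interval: [2.300000, 2.840000]
Iteration 2:
  c_2 = (2.300000 + 2.840000)/2 = 2.570000
  f(c_2) = f(2.570000) = -0.056094
  f(a) × f(c) ≥ 0, new interval: [2.570000, 2.840000]

After 2 iteration(s), the approximation is c_2 = 2.570000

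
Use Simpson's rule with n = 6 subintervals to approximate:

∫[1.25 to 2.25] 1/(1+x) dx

f(x) = 1/(1+x)
a = 1.25, b = 2.25, n = 6
h = (b - a)/n = 0.166667

Simpson's rule: (h/3)[f(x₀) + 4f(x₁) + 2f(x₂) + ... + f(xₙ)]

x_0 = 1.2500, f(x_0) = 0.444444, coefficient = 1
x_1 = 1.4167, f(x_1) = 0.413793, coefficient = 4
x_2 = 1.5833, f(x_2) = 0.387097, coefficient = 2
x_3 = 1.7500, f(x_3) = 0.363636, coefficient = 4
x_4 = 1.9167, f(x_4) = 0.342857, coefficient = 2
x_5 = 2.0833, f(x_5) = 0.324324, coefficient = 4
x_6 = 2.2500, f(x_6) = 0.307692, coefficient = 1

I ≈ (0.166667/3) × 6.619060 = 0.367726
Exact value: 0.367725
Error: 0.000001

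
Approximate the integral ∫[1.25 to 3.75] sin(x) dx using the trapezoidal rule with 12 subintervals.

f(x) = sin(x)
a = 1.25, b = 3.75, n = 12
h = (b - a)/n = 0.208333

Trapezoidal rule: (h/2)[f(x₀) + 2f(x₁) + 2f(x₂) + ... + f(xₙ)]

x_0 = 1.2500, f(x_0) = 0.948985, coefficient = 1
x_1 = 1.4583, f(x_1) = 0.993683, coefficient = 2
x_2 = 1.6667, f(x_2) = 0.995408, coefficient = 2
x_3 = 1.8750, f(x_3) = 0.954086, coefficient = 2
x_4 = 2.0833, f(x_4) = 0.871503, coefficient = 2
x_5 = 2.2917, f(x_5) = 0.751232, coefficient = 2
x_6 = 2.5000, f(x_6) = 0.598472, coefficient = 2
x_7 = 2.7083, f(x_7) = 0.419831, coefficient = 2
x_8 = 2.9167, f(x_8) = 0.223034, coefficient = 2
x_9 = 3.1250, f(x_9) = 0.016592, coefficient = 2
x_10 = 3.3333, f(x_10) = -0.190568, coefficient = 2
x_11 = 3.5417, f(x_11) = -0.389487, coefficient = 2
x_12 = 3.7500, f(x_12) = -0.571561, coefficient = 1

I ≈ (0.208333/2) × 10.864996 = 1.131770
Exact value: 1.135882
Error: 0.004111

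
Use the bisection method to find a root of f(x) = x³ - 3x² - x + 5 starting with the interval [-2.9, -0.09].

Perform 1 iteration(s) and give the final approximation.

f(x) = x³ - 3x² - x + 5
Initial interval: [-2.9, -0.09]

Iteration 1:
  c_1 = (-2.900000 + (-0.090000))/2 = -1.495000
  f(c_1) = f(-1.495000) = -3.551437
  f(a) × f(c) ≥ 0, new interval: [-1.495000, -0.090000]

After 1 iteration(s), the approximation is c_1 = -1.495000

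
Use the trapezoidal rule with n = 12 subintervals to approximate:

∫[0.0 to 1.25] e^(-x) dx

f(x) = e^(-x)
a = 0.0, b = 1.25, n = 12
h = (b - a)/n = 0.104167

Trapezoidal rule: (h/2)[f(x₀) + 2f(x₁) + 2f(x₂) + ... + f(xₙ)]

x_0 = 0.0000, f(x_0) = 1.000000, coefficient = 1
x_1 = 0.1042, f(x_1) = 0.901075, coefficient = 2
x_2 = 0.2083, f(x_2) = 0.811936, coefficient = 2
x_3 = 0.3125, f(x_3) = 0.731616, coefficient = 2
x_4 = 0.4167, f(x_4) = 0.659241, coefficient = 2
x_5 = 0.5208, f(x_5) = 0.594025, coefficient = 2
x_6 = 0.6250, f(x_6) = 0.535261, coefficient = 2
x_7 = 0.7292, f(x_7) = 0.482311, coefficient = 2
x_8 = 0.8333, f(x_8) = 0.434598, coefficient = 2
x_9 = 0.9375, f(x_9) = 0.391606, coefficient = 2
x_10 = 1.0417, f(x_10) = 0.352866, coefficient = 2
x_11 = 1.1458, f(x_11) = 0.317959, coefficient = 2
x_12 = 1.2500, f(x_12) = 0.286505, coefficient = 1

I ≈ (0.104167/2) × 13.711493 = 0.714140
Exact value: 0.713495
Error: 0.000645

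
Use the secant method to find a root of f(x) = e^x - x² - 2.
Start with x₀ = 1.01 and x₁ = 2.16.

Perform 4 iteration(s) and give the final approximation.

f(x) = e^x - x² - 2
x₀ = 1.01, x₁ = 2.16

Secant formula: x_{n+1} = x_n - f(x_n)(x_n - x_{n-1})/(f(x_n) - f(x_{n-1}))

Iteration 1:
  f(1.010000) = -0.274499
  f(2.160000) = 2.005538
  x_2 = 2.160000 - 2.005538×(2.160000 - 1.010000)/(2.005538 - (-0.274499))
       = 1.148451
Iteration 2:
  f(2.160000) = 2.005538
  f(1.148451) = -0.165635
  x_3 = 1.148451 - (-0.165635)×(1.148451 - 2.160000)/(-0.165635 - 2.005538)
       = 1.225620
Iteration 3:
  f(1.148451) = -0.165635
  f(1.225620) = -0.095867
  x_4 = 1.225620 - (-0.095867)×(1.225620 - 1.148451)/(-0.095867 - (-0.165635))
       = 1.331657
Iteration 4:
  f(1.225620) = -0.095867
  f(1.331657) = 0.014003
  x_5 = 1.331657 - 0.014003×(1.331657 - 1.225620)/(0.014003 - (-0.095867))
       = 1.318142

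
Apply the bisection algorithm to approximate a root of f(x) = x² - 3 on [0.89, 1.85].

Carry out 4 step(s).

f(x) = x² - 3
Initial interval: [0.89, 1.85]

Iteration 1:
  c_1 = (0.890000 + 1.850000)/2 = 1.370000
  f(c_1) = f(1.370000) = -1.123100
  f(a) × f(c) ≥ 0, new interval: [1.370000, 1.850000]
Iteration 2:
  c_2 = (1.370000 + 1.850000)/2 = 1.610000
  f(c_2) = f(1.610000) = -0.407900
  f(a) × f(c) ≥ 0, new interval: [1.610000, 1.850000]
Iteration 3:
  c_3 = (1.610000 + 1.850000)/2 = 1.730000
  f(c_3) = f(1.730000) = -0.007100
  f(a) × f(c) ≥ 0, new interval: [1.730000, 1.850000]
Iteration 4:
  c_4 = (1.730000 + 1.850000)/2 = 1.790000
  f(c_4) = f(1.790000) = 0.204100
  f(a) × f(c) < 0, new interval: [1.730000, 1.790000]

After 4 iteration(s), the approximation is c_4 = 1.790000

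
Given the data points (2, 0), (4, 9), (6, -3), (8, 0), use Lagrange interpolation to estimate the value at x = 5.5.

Lagrange interpolation formula:
P(x) = Σ yᵢ × Lᵢ(x)
where Lᵢ(x) = Π_{j≠i} (x - xⱼ)/(xᵢ - xⱼ)

L_0(5.5) = (5.5 - 4)/(2 - 4) × (5.5 - 6)/(2 - 6) × (5.5 - 8)/(2 - 8) = -0.039062
L_1(5.5) = (5.5 - 2)/(4 - 2) × (5.5 - 6)/(4 - 6) × (5.5 - 8)/(4 - 8) = 0.273438
L_2(5.5) = (5.5 - 2)/(6 - 2) × (5.5 - 4)/(6 - 4) × (5.5 - 8)/(6 - 8) = 0.820312
L_3(5.5) = (5.5 - 2)/(8 - 2) × (5.5 - 4)/(8 - 4) × (5.5 - 6)/(8 - 6) = -0.054688

P(5.5) = 0×L_0(5.5) + 9×L_1(5.5) + (-3)×L_2(5.5) + 0×L_3(5.5)
P(5.5) = 0.000000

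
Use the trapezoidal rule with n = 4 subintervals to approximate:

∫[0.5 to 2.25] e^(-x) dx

f(x) = e^(-x)
a = 0.5, b = 2.25, n = 4
h = (b - a)/n = 0.437500

Trapezoidal rule: (h/2)[f(x₀) + 2f(x₁) + 2f(x₂) + ... + f(xₙ)]

x_0 = 0.5000, f(x_0) = 0.606531, coefficient = 1
x_1 = 0.9375, f(x_1) = 0.391606, coefficient = 2
x_2 = 1.3750, f(x_2) = 0.252840, coefficient = 2
x_3 = 1.8125, f(x_3) = 0.163246, coefficient = 2
x_4 = 2.2500, f(x_4) = 0.105399, coefficient = 1

I ≈ (0.437500/2) × 2.327311 = 0.509099
Exact value: 0.501131
Error: 0.007968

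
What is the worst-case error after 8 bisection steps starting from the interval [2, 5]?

Bisection error bound: |error| ≤ (b-a)/2^n
|error| ≤ (5 - 2)/2^8 = 3/2^8
|error| ≤ 0.0117187500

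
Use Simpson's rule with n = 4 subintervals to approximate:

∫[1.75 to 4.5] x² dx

f(x) = x²
a = 1.75, b = 4.5, n = 4
h = (b - a)/n = 0.687500

Simpson's rule: (h/3)[f(x₀) + 4f(x₁) + 2f(x₂) + ... + f(xₙ)]

x_0 = 1.7500, f(x_0) = 3.062500, coefficient = 1
x_1 = 2.4375, f(x_1) = 5.941406, coefficient = 4
x_2 = 3.1250, f(x_2) = 9.765625, coefficient = 2
x_3 = 3.8125, f(x_3) = 14.535156, coefficient = 4
x_4 = 4.5000, f(x_4) = 20.250000, coefficient = 1

I ≈ (0.687500/3) × 124.750000 = 28.588542
Exact value: 28.588542
Error: 0.000000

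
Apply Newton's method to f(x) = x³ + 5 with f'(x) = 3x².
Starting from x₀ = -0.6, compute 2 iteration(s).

f(x) = x³ + 5
f'(x) = 3x²
x₀ = -0.6

Newton-Raphson formula: x_{n+1} = x_n - f(x_n)/f'(x_n)

Iteration 1:
  f(-0.600000) = 4.784000
  f'(-0.600000) = 1.080000
  x_1 = -0.600000 - 4.784000/1.080000 = -5.029630
Iteration 2:
  f(-5.029630) = -122.235417
  f'(-5.029630) = 75.891523
  x_2 = -5.029630 - (-122.235417)/75.891523 = -3.418970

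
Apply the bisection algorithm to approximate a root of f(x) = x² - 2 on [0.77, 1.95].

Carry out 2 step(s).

f(x) = x² - 2
Initial interval: [0.77, 1.95]

Iteration 1:
  c_1 = (0.770000 + 1.950000)/2 = 1.360000
  f(c_1) = f(1.360000) = -0.150400
  f(a) × f(c) ≥ 0, new interval: [1.360000, 1.950000]
Iteration 2:
  c_2 = (1.360000 + 1.950000)/2 = 1.655000
  f(c_2) = f(1.655000) = 0.739025
  f(a) × f(c) < 0, new interval: [1.360000, 1.655000]

After 2 iteration(s), the approximation is c_2 = 1.655000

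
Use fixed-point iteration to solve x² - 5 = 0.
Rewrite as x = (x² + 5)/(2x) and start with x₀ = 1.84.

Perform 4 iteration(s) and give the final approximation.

Equation: x² - 5 = 0
Fixed-point form: x = (x² + 5)/(2x)
x₀ = 1.84

x_1 = g(1.840000) = 2.278696
x_2 = g(2.278696) = 2.236467
x_3 = g(2.236467) = 2.236068
x_4 = g(2.236068) = 2.236068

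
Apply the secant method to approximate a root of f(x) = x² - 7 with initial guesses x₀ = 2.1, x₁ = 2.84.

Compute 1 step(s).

f(x) = x² - 7
x₀ = 2.1, x₁ = 2.84

Secant formula: x_{n+1} = x_n - f(x_n)(x_n - x_{n-1})/(f(x_n) - f(x_{n-1}))

Iteration 1:
  f(2.100000) = -2.590000
  f(2.840000) = 1.065600
  x_2 = 2.840000 - 1.065600×(2.840000 - 2.100000)/(1.065600 - (-2.590000))
       = 2.624291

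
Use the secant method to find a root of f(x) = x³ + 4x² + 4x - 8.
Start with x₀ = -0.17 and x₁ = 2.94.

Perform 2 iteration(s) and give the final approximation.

f(x) = x³ + 4x² + 4x - 8
x₀ = -0.17, x₁ = 2.94

Secant formula: x_{n+1} = x_n - f(x_n)(x_n - x_{n-1})/(f(x_n) - f(x_{n-1}))

Iteration 1:
  f(-0.170000) = -8.569313
  f(2.940000) = 63.746584
  x_2 = 2.940000 - 63.746584×(2.940000 - (-0.170000))/(63.746584 - (-8.569313))
       = 0.198530
Iteration 2:
  f(2.940000) = 63.746584
  f(0.198530) = -7.040400
  x_3 = 0.198530 - (-7.040400)×(0.198530 - 2.940000)/(-7.040400 - 63.746584)
       = 0.471194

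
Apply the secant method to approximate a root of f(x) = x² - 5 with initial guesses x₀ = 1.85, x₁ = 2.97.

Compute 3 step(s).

f(x) = x² - 5
x₀ = 1.85, x₁ = 2.97

Secant formula: x_{n+1} = x_n - f(x_n)(x_n - x_{n-1})/(f(x_n) - f(x_{n-1}))

Iteration 1:
  f(1.850000) = -1.577500
  f(2.970000) = 3.820900
  x_2 = 2.970000 - 3.820900×(2.970000 - 1.850000)/(3.820900 - (-1.577500))
       = 2.177282
Iteration 2:
  f(2.970000) = 3.820900
  f(2.177282) = -0.259442
  x_3 = 2.177282 - (-0.259442)×(2.177282 - 2.970000)/(-0.259442 - 3.820900)
       = 2.227686
Iteration 3:
  f(2.177282) = -0.259442
  f(2.227686) = -0.037415
  x_4 = 2.227686 - (-0.037415)×(2.227686 - 2.177282)/(-0.037415 - (-0.259442))
       = 2.236180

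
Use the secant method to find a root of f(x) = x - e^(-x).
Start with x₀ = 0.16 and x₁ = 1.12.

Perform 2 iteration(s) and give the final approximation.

f(x) = x - e^(-x)
x₀ = 0.16, x₁ = 1.12

Secant formula: x_{n+1} = x_n - f(x_n)(x_n - x_{n-1})/(f(x_n) - f(x_{n-1}))

Iteration 1:
  f(0.160000) = -0.692144
  f(1.120000) = 0.793720
  x_2 = 1.120000 - 0.793720×(1.120000 - 0.160000)/(0.793720 - (-0.692144))
       = 0.607186
Iteration 2:
  f(1.120000) = 0.793720
  f(0.607186) = 0.062304
  x_3 = 0.607186 - 0.062304×(0.607186 - 1.120000)/(0.062304 - 0.793720)
       = 0.563503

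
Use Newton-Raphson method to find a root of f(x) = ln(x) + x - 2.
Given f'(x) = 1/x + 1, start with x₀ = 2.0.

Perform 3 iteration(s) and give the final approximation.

f(x) = ln(x) + x - 2
f'(x) = 1/x + 1
x₀ = 2.0

Newton-Raphson formula: x_{n+1} = x_n - f(x_n)/f'(x_n)

Iteration 1:
  f(2.000000) = 0.693147
  f'(2.000000) = 1.500000
  x_1 = 2.000000 - 0.693147/1.500000 = 1.537902
Iteration 2:
  f(1.537902) = -0.031679
  f'(1.537902) = 1.650237
  x_2 = 1.537902 - (-0.031679)/1.650237 = 1.557099
Iteration 3:
  f(1.557099) = -0.000077
  f'(1.557099) = 1.642220
  x_3 = 1.557099 - (-0.000077)/1.642220 = 1.557146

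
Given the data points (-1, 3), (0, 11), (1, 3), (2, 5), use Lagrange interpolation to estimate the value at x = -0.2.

Lagrange interpolation formula:
P(x) = Σ yᵢ × Lᵢ(x)
where Lᵢ(x) = Π_{j≠i} (x - xⱼ)/(xᵢ - xⱼ)

L_0(-0.2) = (-0.2 - 0)/(-1 - 0) × (-0.2 - 1)/(-1 - 1) × (-0.2 - 2)/(-1 - 2) = 0.088000
L_1(-0.2) = (-0.2 - (-1))/(0 - (-1)) × (-0.2 - 1)/(0 - 1) × (-0.2 - 2)/(0 - 2) = 1.056000
L_2(-0.2) = (-0.2 - (-1))/(1 - (-1)) × (-0.2 - 0)/(1 - 0) × (-0.2 - 2)/(1 - 2) = -0.176000
L_3(-0.2) = (-0.2 - (-1))/(2 - (-1)) × (-0.2 - 0)/(2 - 0) × (-0.2 - 1)/(2 - 1) = 0.032000

P(-0.2) = 3×L_0(-0.2) + 11×L_1(-0.2) + 3×L_2(-0.2) + 5×L_3(-0.2)
P(-0.2) = 11.512000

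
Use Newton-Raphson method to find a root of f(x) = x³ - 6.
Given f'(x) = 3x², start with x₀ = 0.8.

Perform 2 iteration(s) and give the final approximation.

f(x) = x³ - 6
f'(x) = 3x²
x₀ = 0.8

Newton-Raphson formula: x_{n+1} = x_n - f(x_n)/f'(x_n)

Iteration 1:
  f(0.800000) = -5.488000
  f'(0.800000) = 1.920000
  x_1 = 0.800000 - (-5.488000)/1.920000 = 3.658333
Iteration 2:
  f(3.658333) = 42.960948
  f'(3.658333) = 40.150208
  x_2 = 3.658333 - 42.960948/40.150208 = 2.588328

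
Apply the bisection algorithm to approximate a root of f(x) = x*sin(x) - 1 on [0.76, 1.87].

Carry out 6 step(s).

f(x) = x*sin(x) - 1
Initial interval: [0.76, 1.87]

Iteration 1:
  c_1 = (0.760000 + 1.870000)/2 = 1.315000
  f(c_1) = f(1.315000) = 0.272213
  f(a) × f(c) < 0, new interval: [0.760000, 1.315000]
Iteration 2:
  c_2 = (0.760000 + 1.315000)/2 = 1.037500
  f(c_2) = f(1.037500) = -0.106571
  f(a) × f(c) ≥ 0, new interval: [1.037500, 1.315000]
Iteration 3:
  c_3 = (1.037500 + 1.315000)/2 = 1.176250
  f(c_3) = f(1.176250) = 0.085880
  f(a) × f(c) < 0, new interval: [1.037500, 1.176250]
Iteration 4:
  c_4 = (1.037500 + 1.176250)/2 = 1.106875
  f(c_4) = f(1.106875) = -0.010116
  f(a) × f(c) ≥ 0, new interval: [1.106875, 1.176250]
Iteration 5:
  c_5 = (1.106875 + 1.176250)/2 = 1.141563
  f(c_5) = f(1.141563) = 0.038006
  f(a) × f(c) < 0, new interval: [1.106875, 1.141563]
Iteration 6:
  c_6 = (1.106875 + 1.141563)/2 = 1.124219
  f(c_6) = f(1.124219) = 0.013967
  f(a) × f(c) < 0, new interval: [1.106875, 1.124219]

After 6 iteration(s), the approximation is c_6 = 1.124219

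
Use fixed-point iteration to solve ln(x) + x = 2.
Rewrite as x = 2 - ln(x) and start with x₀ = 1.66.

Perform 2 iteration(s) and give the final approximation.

Equation: ln(x) + x = 2
Fixed-point form: x = 2 - ln(x)
x₀ = 1.66

x_1 = g(1.660000) = 1.493182
x_2 = g(1.493182) = 1.599090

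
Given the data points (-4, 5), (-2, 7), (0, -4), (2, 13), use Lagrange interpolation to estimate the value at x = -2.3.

Lagrange interpolation formula:
P(x) = Σ yᵢ × Lᵢ(x)
where Lᵢ(x) = Π_{j≠i} (x - xⱼ)/(xᵢ - xⱼ)

L_0(-2.3) = (-2.3 - (-2))/(-4 - (-2)) × (-2.3 - 0)/(-4 - 0) × (-2.3 - 2)/(-4 - 2) = 0.061812
L_1(-2.3) = (-2.3 - (-4))/(-2 - (-4)) × (-2.3 - 0)/(-2 - 0) × (-2.3 - 2)/(-2 - 2) = 1.050812
L_2(-2.3) = (-2.3 - (-4))/(0 - (-4)) × (-2.3 - (-2))/(0 - (-2)) × (-2.3 - 2)/(0 - 2) = -0.137062
L_3(-2.3) = (-2.3 - (-4))/(2 - (-4)) × (-2.3 - (-2))/(2 - (-2)) × (-2.3 - 0)/(2 - 0) = 0.024437

P(-2.3) = 5×L_0(-2.3) + 7×L_1(-2.3) + (-4)×L_2(-2.3) + 13×L_3(-2.3)
P(-2.3) = 8.530687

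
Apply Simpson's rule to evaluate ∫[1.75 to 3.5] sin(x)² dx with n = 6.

f(x) = sin(x)²
a = 1.75, b = 3.5, n = 6
h = (b - a)/n = 0.291667

Simpson's rule: (h/3)[f(x₀) + 4f(x₁) + 2f(x₂) + ... + f(xₙ)]

x_0 = 1.7500, f(x_0) = 0.968228, coefficient = 1
x_1 = 2.0417, f(x_1) = 0.794191, coefficient = 4
x_2 = 2.3333, f(x_2) = 0.522853, coefficient = 2
x_3 = 2.6250, f(x_3) = 0.243957, coefficient = 4
x_4 = 2.9167, f(x_4) = 0.049744, coefficient = 2
x_5 = 3.2083, f(x_5) = 0.004448, coefficient = 4
x_6 = 3.5000, f(x_6) = 0.123049, coefficient = 1

I ≈ (0.291667/3) × 6.406855 = 0.622889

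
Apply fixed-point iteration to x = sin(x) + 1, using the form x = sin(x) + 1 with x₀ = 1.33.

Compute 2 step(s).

Equation: x = sin(x) + 1
Fixed-point form: x = sin(x) + 1
x₀ = 1.33

x_1 = g(1.330000) = 1.971148
x_2 = g(1.971148) = 1.920924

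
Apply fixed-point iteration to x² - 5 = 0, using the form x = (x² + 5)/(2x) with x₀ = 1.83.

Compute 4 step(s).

Equation: x² - 5 = 0
Fixed-point form: x = (x² + 5)/(2x)
x₀ = 1.83

x_1 = g(1.830000) = 2.281120
x_2 = g(2.281120) = 2.236513
x_3 = g(2.236513) = 2.236068
x_4 = g(2.236068) = 2.236068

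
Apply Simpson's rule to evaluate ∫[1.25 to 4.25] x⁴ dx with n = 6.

f(x) = x⁴
a = 1.25, b = 4.25, n = 6
h = (b - a)/n = 0.500000

Simpson's rule: (h/3)[f(x₀) + 4f(x₁) + 2f(x₂) + ... + f(xₙ)]

x_0 = 1.2500, f(x_0) = 2.441406, coefficient = 1
x_1 = 1.7500, f(x_1) = 9.378906, coefficient = 4
x_2 = 2.2500, f(x_2) = 25.628906, coefficient = 2
x_3 = 2.7500, f(x_3) = 57.191406, coefficient = 4
x_4 = 3.2500, f(x_4) = 111.566406, coefficient = 2
x_5 = 3.7500, f(x_5) = 197.753906, coefficient = 4
x_6 = 4.2500, f(x_6) = 326.253906, coefficient = 1

I ≈ (0.500000/3) × 1660.382812 = 276.730469
Exact value: 276.705469
Error: 0.025000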